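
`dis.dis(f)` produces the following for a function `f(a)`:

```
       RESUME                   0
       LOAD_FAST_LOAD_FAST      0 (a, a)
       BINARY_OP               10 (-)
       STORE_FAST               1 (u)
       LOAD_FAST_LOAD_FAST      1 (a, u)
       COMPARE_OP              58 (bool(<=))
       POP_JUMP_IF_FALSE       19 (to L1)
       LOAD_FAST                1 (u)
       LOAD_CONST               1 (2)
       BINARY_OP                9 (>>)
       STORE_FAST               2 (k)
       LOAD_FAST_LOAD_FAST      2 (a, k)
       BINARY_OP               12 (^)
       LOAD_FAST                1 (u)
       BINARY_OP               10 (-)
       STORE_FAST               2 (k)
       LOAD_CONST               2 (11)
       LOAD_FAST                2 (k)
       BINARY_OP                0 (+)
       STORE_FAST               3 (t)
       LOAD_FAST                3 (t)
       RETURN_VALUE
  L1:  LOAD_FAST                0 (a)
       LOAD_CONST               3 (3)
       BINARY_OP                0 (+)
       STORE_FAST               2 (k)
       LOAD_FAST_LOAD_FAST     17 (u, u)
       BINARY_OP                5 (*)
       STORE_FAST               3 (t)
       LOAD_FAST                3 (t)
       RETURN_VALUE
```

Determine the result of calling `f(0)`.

LOAD_FAST_LOAD_FAST a,a → push 0,0. Stack: [0, 0]
BINARY_OP - → 0 - 0 = 0. Stack: [0]
STORE_FAST u → u=0. Stack: []
LOAD_FAST_LOAD_FAST a,u → push 0,0. Stack: [0, 0]
COMPARE_OP bool(<=) → 0 vs 0 = True. Stack: [True]
POP_JUMP_IF_FALSE → pop True; no jump. Stack: []
LOAD_FAST u → push 0. Stack: [0]
LOAD_CONST → push 2. Stack: [0, 2]
BINARY_OP >> → 0 >> 2 = 0. Stack: [0]
STORE_FAST k → k=0. Stack: []
LOAD_FAST_LOAD_FAST a,k → push 0,0. Stack: [0, 0]
BINARY_OP ^ → 0 ^ 0 = 0. Stack: [0]
LOAD_FAST u → push 0. Stack: [0, 0]
BINARY_OP - → 0 - 0 = 0. Stack: [0]
STORE_FAST k → k=0. Stack: []
LOAD_CONST → push 11. Stack: [11]
LOAD_FAST k → push 0. Stack: [11, 0]
BINARY_OP + → 11 + 0 = 11. Stack: [11]
STORE_FAST t → t=11. Stack: []
LOAD_FAST t → push 11. Stack: [11]
RETURN_VALUE → return 11.

11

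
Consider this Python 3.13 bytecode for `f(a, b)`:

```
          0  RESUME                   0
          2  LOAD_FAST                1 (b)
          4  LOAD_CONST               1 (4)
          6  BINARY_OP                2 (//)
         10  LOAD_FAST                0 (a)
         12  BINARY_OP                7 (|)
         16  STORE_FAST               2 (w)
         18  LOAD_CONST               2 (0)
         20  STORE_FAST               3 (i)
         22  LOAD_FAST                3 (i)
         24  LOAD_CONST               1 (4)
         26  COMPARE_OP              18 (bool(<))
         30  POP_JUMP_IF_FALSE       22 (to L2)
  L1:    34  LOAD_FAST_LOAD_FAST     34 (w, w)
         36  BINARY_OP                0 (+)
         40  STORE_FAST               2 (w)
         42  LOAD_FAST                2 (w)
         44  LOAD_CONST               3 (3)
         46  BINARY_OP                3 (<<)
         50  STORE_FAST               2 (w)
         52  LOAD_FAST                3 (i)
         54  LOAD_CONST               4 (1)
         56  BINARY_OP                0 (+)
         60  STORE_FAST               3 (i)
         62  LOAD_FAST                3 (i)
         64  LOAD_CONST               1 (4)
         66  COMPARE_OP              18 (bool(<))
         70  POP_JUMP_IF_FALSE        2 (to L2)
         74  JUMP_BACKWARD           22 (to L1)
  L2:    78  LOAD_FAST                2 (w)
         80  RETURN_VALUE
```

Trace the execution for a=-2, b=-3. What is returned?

LOAD_FAST b → push -3
LOAD_CONST → push 4
BINARY_OP // → -3 // 4 = -1
LOAD_FAST a → push -2
BINARY_OP | → -1 | -2 = -1
STORE_FAST w → w=-1
LOAD_CONST → push 0
STORE_FAST i → i=0
LOAD_FAST i → push 0
LOAD_CONST → push 4
COMPARE_OP bool(<) → 0 vs 4 = True
POP_JUMP_IF_FALSE → pop True; no jump
LOAD_FAST_LOAD_FAST w,w → push -1,-1
BINARY_OP + → -1 + -1 = -2
STORE_FAST w → w=-2
LOAD_FAST w → push -2
LOAD_CONST → push 3
BINARY_OP << → -2 << 3 = -16
STORE_FAST w → w=-16
LOAD_FAST i → push 0
LOAD_CONST → push 1
BINARY_OP + → 0 + 1 = 1
STORE_FAST i → i=1
LOAD_FAST i → push 1
LOAD_CONST → push 4
COMPARE_OP bool(<) → 1 vs 4 = True
POP_JUMP_IF_FALSE → pop True; no jump
LOAD_FAST_LOAD_FAST w,w → push -16,-16
BINARY_OP + → -16 + -16 = -32
STORE_FAST w → w=-32
LOAD_FAST w → push -32
LOAD_CONST → push 3
BINARY_OP << → -32 << 3 = -256
STORE_FAST w → w=-256
LOAD_FAST i → push 1
LOAD_CONST → push 1
BINARY_OP + → 1 + 1 = 2
STORE_FAST i → i=2
LOAD_FAST i → push 2
LOAD_CONST → push 4
COMPARE_OP bool(<) → 2 vs 4 = True
POP_JUMP_IF_FALSE → pop True; no jump
LOAD_FAST_LOAD_FAST w,w → push -256,-256
BINARY_OP + → -256 + -256 = -512
STORE_FAST w → w=-512
LOAD_FAST w → push -512
LOAD_CONST → push 3
BINARY_OP << → -512 << 3 = -4096
STORE_FAST w → w=-4096
LOAD_FAST i → push 2
LOAD_CONST → push 1
BINARY_OP + → 2 + 1 = 3
STORE_FAST i → i=3
LOAD_FAST i → push 3
LOAD_CONST → push 4
COMPARE_OP bool(<) → 3 vs 4 = True
POP_JUMP_IF_FALSE → pop True; no jump
LOAD_FAST_LOAD_FAST w,w → push -4096,-4096
BINARY_OP + → -4096 + -4096 = -8192
STORE_FAST w → w=-8192
LOAD_FAST w → push -8192
LOAD_CONST → push 3
BINARY_OP << → -8192 << 3 = -65536
STORE_FAST w → w=-65536
LOAD_FAST i → push 3
LOAD_CONST → push 1
BINARY_OP + → 3 + 1 = 4
STORE_FAST i → i=4
LOAD_FAST i → push 4
LOAD_CONST → push 4
COMPARE_OP bool(<) → 4 vs 4 = False
POP_JUMP_IF_FALSE → pop False; jump
LOAD_FAST w → push -65536
RETURN_VALUE → return -65536.

-65536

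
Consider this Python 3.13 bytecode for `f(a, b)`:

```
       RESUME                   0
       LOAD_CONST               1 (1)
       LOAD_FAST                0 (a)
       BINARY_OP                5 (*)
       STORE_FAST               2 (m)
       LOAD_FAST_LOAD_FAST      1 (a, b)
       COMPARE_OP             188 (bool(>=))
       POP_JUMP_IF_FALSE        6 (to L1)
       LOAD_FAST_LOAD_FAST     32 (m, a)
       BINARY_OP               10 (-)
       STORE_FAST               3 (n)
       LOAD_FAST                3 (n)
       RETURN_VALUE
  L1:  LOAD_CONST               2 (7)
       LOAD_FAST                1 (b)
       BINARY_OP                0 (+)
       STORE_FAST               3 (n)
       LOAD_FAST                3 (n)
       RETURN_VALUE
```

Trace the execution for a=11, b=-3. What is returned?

LOAD_CONST → push 1. Stack: [1]
LOAD_FAST a → push 11. Stack: [1, 11]
BINARY_OP * → 1 * 11 = 11. Stack: [11]
STORE_FAST m → m=11. Stack: []
LOAD_FAST_LOAD_FAST a,b → push 11,-3. Stack: [11, -3]
COMPARE_OP bool(>=) → 11 vs -3 = True. Stack: [True]
POP_JUMP_IF_FALSE → pop True; no jump. Stack: []
LOAD_FAST_LOAD_FAST m,a → push 11,11. Stack: [11, 11]
BINARY_OP - → 11 - 11 = 0. Stack: [0]
STORE_FAST n → n=0. Stack: []
LOAD_FAST n → push 0. Stack: [0]
RETURN_VALUE → return 0.

0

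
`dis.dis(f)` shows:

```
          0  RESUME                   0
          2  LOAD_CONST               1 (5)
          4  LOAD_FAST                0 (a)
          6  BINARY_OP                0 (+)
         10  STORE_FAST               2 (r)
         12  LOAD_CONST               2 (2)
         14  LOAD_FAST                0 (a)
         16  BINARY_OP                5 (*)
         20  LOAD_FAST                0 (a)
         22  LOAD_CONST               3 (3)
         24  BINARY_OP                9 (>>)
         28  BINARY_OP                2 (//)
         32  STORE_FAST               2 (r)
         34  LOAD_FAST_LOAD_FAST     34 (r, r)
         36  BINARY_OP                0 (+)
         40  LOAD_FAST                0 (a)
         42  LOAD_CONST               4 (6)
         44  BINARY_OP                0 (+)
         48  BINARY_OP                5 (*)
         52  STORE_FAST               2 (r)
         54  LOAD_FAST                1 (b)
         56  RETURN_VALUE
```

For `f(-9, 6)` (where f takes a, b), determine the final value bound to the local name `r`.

LOAD_CONST → push 5. Stack: [5]
LOAD_FAST a → push -9. Stack: [5, -9]
BINARY_OP + → 5 + -9 = -4. Stack: [-4]
STORE_FAST r → r=-4. Stack: []
LOAD_CONST → push 2. Stack: [2]
LOAD_FAST a → push -9. Stack: [2, -9]
BINARY_OP * → 2 * -9 = -18. Stack: [-18]
LOAD_FAST a → push -9. Stack: [-18, -9]
LOAD_CONST → push 3. Stack: [-18, -9, 3]
BINARY_OP >> → -9 >> 3 = -2. Stack: [-18, -2]
BINARY_OP // → -18 // -2 = 9. Stack: [9]
STORE_FAST r → r=9. Stack: []
LOAD_FAST_LOAD_FAST r,r → push 9,9. Stack: [9, 9]
BINARY_OP + → 9 + 9 = 18. Stack: [18]
LOAD_FAST a → push -9. Stack: [18, -9]
LOAD_CONST → push 6. Stack: [18, -9, 6]
BINARY_OP + → -9 + 6 = -3. Stack: [18, -3]
BINARY_OP * → 18 * -3 = -54. Stack: [-54]
STORE_FAST r → r=-54. Stack: []
LOAD_FAST b → push 6. Stack: [6]
RETURN_VALUE → return 6.

-54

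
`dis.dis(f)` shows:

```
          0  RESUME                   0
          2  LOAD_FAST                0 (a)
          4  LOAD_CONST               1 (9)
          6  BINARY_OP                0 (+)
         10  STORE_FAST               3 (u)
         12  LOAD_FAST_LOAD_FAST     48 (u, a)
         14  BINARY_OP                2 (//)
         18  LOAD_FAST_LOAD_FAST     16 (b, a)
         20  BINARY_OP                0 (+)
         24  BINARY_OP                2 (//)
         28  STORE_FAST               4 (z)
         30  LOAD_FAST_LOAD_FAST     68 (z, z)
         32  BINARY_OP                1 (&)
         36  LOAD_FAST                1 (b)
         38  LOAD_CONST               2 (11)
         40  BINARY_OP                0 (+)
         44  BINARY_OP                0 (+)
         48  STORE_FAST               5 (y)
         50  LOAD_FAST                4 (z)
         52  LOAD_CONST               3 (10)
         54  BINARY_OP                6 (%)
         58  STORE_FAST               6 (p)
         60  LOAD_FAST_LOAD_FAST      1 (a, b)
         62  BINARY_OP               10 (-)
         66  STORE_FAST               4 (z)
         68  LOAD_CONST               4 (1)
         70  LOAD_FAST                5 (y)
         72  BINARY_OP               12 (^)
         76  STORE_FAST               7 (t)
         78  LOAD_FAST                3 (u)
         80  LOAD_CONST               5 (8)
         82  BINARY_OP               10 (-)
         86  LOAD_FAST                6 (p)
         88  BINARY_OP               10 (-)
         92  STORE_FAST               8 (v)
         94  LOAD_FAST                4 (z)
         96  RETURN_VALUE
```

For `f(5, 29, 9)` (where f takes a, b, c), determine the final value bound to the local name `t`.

LOAD_FAST a → push 5. Stack: [5]
LOAD_CONST → push 9. Stack: [5, 9]
BINARY_OP + → 5 + 9 = 14. Stack: [14]
STORE_FAST u → u=14. Stack: []
LOAD_FAST_LOAD_FAST u,a → push 14,5. Stack: [14, 5]
BINARY_OP // → 14 // 5 = 2. Stack: [2]
LOAD_FAST_LOAD_FAST b,a → push 29,5. Stack: [2, 29, 5]
BINARY_OP + → 29 + 5 = 34. Stack: [2, 34]
BINARY_OP // → 2 // 34 = 0. Stack: [0]
STORE_FAST z → z=0. Stack: []
LOAD_FAST_LOAD_FAST z,z → push 0,0. Stack: [0, 0]
BINARY_OP & → 0 & 0 = 0. Stack: [0]
LOAD_FAST b → push 29. Stack: [0, 29]
LOAD_CONST → push 11. Stack: [0, 29, 11]
BINARY_OP + → 29 + 11 = 40. Stack: [0, 40]
BINARY_OP + → 0 + 40 = 40. Stack: [40]
STORE_FAST y → y=40. Stack: []
LOAD_FAST z → push 0. Stack: [0]
LOAD_CONST → push 10. Stack: [0, 10]
BINARY_OP % → 0 % 10 = 0. Stack: [0]
STORE_FAST p → p=0. Stack: []
LOAD_FAST_LOAD_FAST a,b → push 5,29. Stack: [5, 29]
BINARY_OP - → 5 - 29 = -24. Stack: [-24]
STORE_FAST z → z=-24. Stack: []
LOAD_CONST → push 1. Stack: [1]
LOAD_FAST y → push 40. Stack: [1, 40]
BINARY_OP ^ → 1 ^ 40 = 41. Stack: [41]
STORE_FAST t → t=41. Stack: []
LOAD_FAST u → push 14. Stack: [14]
LOAD_CONST → push 8. Stack: [14, 8]
BINARY_OP - → 14 - 8 = 6. Stack: [6]
LOAD_FAST p → push 0. Stack: [6, 0]
BINARY_OP - → 6 - 0 = 6. Stack: [6]
STORE_FAST v → v=6. Stack: []
LOAD_FAST z → push -24. Stack: [-24]
RETURN_VALUE → return -24.

41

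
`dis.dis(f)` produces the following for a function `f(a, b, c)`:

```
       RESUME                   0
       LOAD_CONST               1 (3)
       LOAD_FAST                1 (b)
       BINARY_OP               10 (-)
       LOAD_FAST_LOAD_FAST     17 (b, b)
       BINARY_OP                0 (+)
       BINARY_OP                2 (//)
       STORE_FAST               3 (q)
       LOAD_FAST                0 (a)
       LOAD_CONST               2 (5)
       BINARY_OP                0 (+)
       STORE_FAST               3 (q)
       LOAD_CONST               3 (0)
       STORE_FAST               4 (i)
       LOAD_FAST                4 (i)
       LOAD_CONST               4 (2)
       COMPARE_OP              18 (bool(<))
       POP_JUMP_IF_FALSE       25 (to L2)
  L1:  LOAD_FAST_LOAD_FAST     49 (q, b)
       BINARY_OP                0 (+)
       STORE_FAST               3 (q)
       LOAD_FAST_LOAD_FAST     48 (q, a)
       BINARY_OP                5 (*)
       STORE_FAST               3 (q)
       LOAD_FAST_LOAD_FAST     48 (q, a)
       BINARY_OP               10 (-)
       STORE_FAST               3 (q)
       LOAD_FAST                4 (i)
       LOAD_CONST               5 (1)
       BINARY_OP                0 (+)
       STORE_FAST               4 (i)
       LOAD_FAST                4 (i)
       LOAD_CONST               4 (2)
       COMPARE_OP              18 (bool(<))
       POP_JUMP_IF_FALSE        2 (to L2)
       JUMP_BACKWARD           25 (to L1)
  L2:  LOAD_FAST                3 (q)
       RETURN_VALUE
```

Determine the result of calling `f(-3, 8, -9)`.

60

LOAD_CONST → push 3. Stack: [3]
LOAD_FAST b → push 8. Stack: [3, 8]
BINARY_OP - → 3 - 8 = -5. Stack: [-5]
LOAD_FAST_LOAD_FAST b,b → push 8,8. Stack: [-5, 8, 8]
BINARY_OP + → 8 + 8 = 16. Stack: [-5, 16]
BINARY_OP // → -5 // 16 = -1. Stack: [-1]
STORE_FAST q → q=-1. Stack: []
LOAD_FAST a → push -3. Stack: [-3]
LOAD_CONST → push 5. Stack: [-3, 5]
BINARY_OP + → -3 + 5 = 2. Stack: [2]
STORE_FAST q → q=2. Stack: []
LOAD_CONST → push 0. Stack: [0]
STORE_FAST i → i=0. Stack: []
LOAD_FAST i → push 0. Stack: [0]
LOAD_CONST → push 2. Stack: [0, 2]
COMPARE_OP bool(<) → 0 vs 2 = True. Stack: [True]
POP_JUMP_IF_FALSE → pop True; no jump. Stack: []
LOAD_FAST_LOAD_FAST q,b → push 2,8. Stack: [2, 8]
BINARY_OP + → 2 + 8 = 10. Stack: [10]
STORE_FAST q → q=10. Stack: []
LOAD_FAST_LOAD_FAST q,a → push 10,-3. Stack: [10, -3]
BINARY_OP * → 10 * -3 = -30. Stack: [-30]
STORE_FAST q → q=-30. Stack: []
LOAD_FAST_LOAD_FAST q,a → push -30,-3. Stack: [-30, -3]
BINARY_OP - → -30 - -3 = -27. Stack: [-27]
STORE_FAST q → q=-27. Stack: []
LOAD_FAST i → push 0. Stack: [0]
LOAD_CONST → push 1. Stack: [0, 1]
BINARY_OP + → 0 + 1 = 1. Stack: [1]
STORE_FAST i → i=1. Stack: []
LOAD_FAST i → push 1. Stack: [1]
LOAD_CONST → push 2. Stack: [1, 2]
COMPARE_OP bool(<) → 1 vs 2 = True. Stack: [True]
POP_JUMP_IF_FALSE → pop True; no jump. Stack: []
LOAD_FAST_LOAD_FAST q,b → push -27,8. Stack: [-27, 8]
BINARY_OP + → -27 + 8 = -19. Stack: [-19]
STORE_FAST q → q=-19. Stack: []
LOAD_FAST_LOAD_FAST q,a → push -19,-3. Stack: [-19, -3]
BINARY_OP * → -19 * -3 = 57. Stack: [57]
STORE_FAST q → q=57. Stack: []
LOAD_FAST_LOAD_FAST q,a → push 57,-3. Stack: [57, -3]
BINARY_OP - → 57 - -3 = 60. Stack: [60]
STORE_FAST q → q=60. Stack: []
LOAD_FAST i → push 1. Stack: [1]
LOAD_CONST → push 1. Stack: [1, 1]
BINARY_OP + → 1 + 1 = 2. Stack: [2]
STORE_FAST i → i=2. Stack: []
LOAD_FAST i → push 2. Stack: [2]
LOAD_CONST → push 2. Stack: [2, 2]
COMPARE_OP bool(<) → 2 vs 2 = False. Stack: [False]
POP_JUMP_IF_FALSE → pop False; jump. Stack: []
LOAD_FAST q → push 60. Stack: [60]
RETURN_VALUE → return 60.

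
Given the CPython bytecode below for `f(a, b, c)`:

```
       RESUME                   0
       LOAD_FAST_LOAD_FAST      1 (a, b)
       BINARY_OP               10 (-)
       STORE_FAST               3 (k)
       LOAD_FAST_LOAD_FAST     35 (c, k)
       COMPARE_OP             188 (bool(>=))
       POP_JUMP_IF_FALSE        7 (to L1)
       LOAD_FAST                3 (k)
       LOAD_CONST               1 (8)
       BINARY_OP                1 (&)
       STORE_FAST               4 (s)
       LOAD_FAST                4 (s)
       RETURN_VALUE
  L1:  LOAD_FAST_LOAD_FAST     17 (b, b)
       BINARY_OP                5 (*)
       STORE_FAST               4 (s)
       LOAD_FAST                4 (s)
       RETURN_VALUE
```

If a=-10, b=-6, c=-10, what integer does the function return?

36

LOAD_FAST_LOAD_FAST a,b → push -10,-6. Stack: [-10, -6]
BINARY_OP - → -10 - -6 = -4. Stack: [-4]
STORE_FAST k → k=-4. Stack: []
LOAD_FAST_LOAD_FAST c,k → push -10,-4. Stack: [-10, -4]
COMPARE_OP bool(>=) → -10 vs -4 = False. Stack: [False]
POP_JUMP_IF_FALSE → pop False; jump. Stack: []
LOAD_FAST_LOAD_FAST b,b → push -6,-6. Stack: [-6, -6]
BINARY_OP * → -6 * -6 = 36. Stack: [36]
STORE_FAST s → s=36. Stack: []
LOAD_FAST s → push 36. Stack: [36]
RETURN_VALUE → return 36.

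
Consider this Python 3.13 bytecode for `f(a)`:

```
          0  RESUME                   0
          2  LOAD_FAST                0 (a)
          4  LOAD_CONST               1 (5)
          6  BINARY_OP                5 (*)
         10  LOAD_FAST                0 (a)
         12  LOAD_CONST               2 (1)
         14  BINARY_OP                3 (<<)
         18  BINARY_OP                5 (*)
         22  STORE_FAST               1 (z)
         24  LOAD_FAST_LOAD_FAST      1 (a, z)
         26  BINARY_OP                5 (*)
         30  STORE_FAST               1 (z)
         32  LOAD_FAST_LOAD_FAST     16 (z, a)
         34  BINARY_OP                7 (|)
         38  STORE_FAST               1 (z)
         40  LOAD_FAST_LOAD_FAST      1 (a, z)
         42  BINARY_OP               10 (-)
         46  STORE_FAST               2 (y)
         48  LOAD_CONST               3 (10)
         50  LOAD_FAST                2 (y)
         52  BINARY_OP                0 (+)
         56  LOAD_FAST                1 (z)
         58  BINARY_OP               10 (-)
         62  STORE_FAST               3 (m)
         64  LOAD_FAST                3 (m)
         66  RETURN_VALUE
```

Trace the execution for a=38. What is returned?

LOAD_FAST a → push 38. Stack: [38]
LOAD_CONST → push 5. Stack: [38, 5]
BINARY_OP * → 38 * 5 = 190. Stack: [190]
LOAD_FAST a → push 38. Stack: [190, 38]
LOAD_CONST → push 1. Stack: [190, 38, 1]
BINARY_OP << → 38 << 1 = 76. Stack: [190, 76]
BINARY_OP * → 190 * 76 = 14440. Stack: [14440]
STORE_FAST z → z=14440. Stack: []
LOAD_FAST_LOAD_FAST a,z → push 38,14440. Stack: [38, 14440]
BINARY_OP * → 38 * 14440 = 548720. Stack: [548720]
STORE_FAST z → z=548720. Stack: []
LOAD_FAST_LOAD_FAST z,a → push 548720,38. Stack: [548720, 38]
BINARY_OP | → 548720 | 38 = 548726. Stack: [548726]
STORE_FAST z → z=548726. Stack: []
LOAD_FAST_LOAD_FAST a,z → push 38,548726. Stack: [38, 548726]
BINARY_OP - → 38 - 548726 = -548688. Stack: [-548688]
STORE_FAST y → y=-548688. Stack: []
LOAD_CONST → push 10. Stack: [10]
LOAD_FAST y → push -548688. Stack: [10, -548688]
BINARY_OP + → 10 + -548688 = -548678. Stack: [-548678]
LOAD_FAST z → push 548726. Stack: [-548678, 548726]
BINARY_OP - → -548678 - 548726 = -1097404. Stack: [-1097404]
STORE_FAST m → m=-1097404. Stack: []
LOAD_FAST m → push -1097404. Stack: [-1097404]
RETURN_VALUE → return -1097404.

-1097404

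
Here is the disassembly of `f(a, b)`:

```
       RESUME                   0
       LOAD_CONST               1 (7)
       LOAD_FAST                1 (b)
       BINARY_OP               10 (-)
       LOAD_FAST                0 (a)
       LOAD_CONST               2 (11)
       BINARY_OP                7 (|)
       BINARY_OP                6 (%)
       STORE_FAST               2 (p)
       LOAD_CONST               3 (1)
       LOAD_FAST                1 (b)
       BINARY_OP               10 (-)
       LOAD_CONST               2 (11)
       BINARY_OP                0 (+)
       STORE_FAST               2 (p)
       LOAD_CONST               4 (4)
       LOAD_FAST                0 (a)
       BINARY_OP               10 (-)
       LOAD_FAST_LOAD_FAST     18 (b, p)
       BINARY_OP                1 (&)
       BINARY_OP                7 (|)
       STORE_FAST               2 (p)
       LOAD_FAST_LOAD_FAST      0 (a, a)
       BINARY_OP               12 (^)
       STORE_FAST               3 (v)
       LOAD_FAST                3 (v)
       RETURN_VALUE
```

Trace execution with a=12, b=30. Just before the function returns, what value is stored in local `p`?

-2

LOAD_CONST → push 7. Stack: [7]
LOAD_FAST b → push 30. Stack: [7, 30]
BINARY_OP - → 7 - 30 = -23. Stack: [-23]
LOAD_FAST a → push 12. Stack: [-23, 12]
LOAD_CONST → push 11. Stack: [-23, 12, 11]
BINARY_OP | → 12 | 11 = 15. Stack: [-23, 15]
BINARY_OP % → -23 % 15 = 7. Stack: [7]
STORE_FAST p → p=7. Stack: []
LOAD_CONST → push 1. Stack: [1]
LOAD_FAST b → push 30. Stack: [1, 30]
BINARY_OP - → 1 - 30 = -29. Stack: [-29]
LOAD_CONST → push 11. Stack: [-29, 11]
BINARY_OP + → -29 + 11 = -18. Stack: [-18]
STORE_FAST p → p=-18. Stack: []
LOAD_CONST → push 4. Stack: [4]
LOAD_FAST a → push 12. Stack: [4, 12]
BINARY_OP - → 4 - 12 = -8. Stack: [-8]
LOAD_FAST_LOAD_FAST b,p → push 30,-18. Stack: [-8, 30, -18]
BINARY_OP & → 30 & -18 = 14. Stack: [-8, 14]
BINARY_OP | → -8 | 14 = -2. Stack: [-2]
STORE_FAST p → p=-2. Stack: []
LOAD_FAST_LOAD_FAST a,a → push 12,12. Stack: [12, 12]
BINARY_OP ^ → 12 ^ 12 = 0. Stack: [0]
STORE_FAST v → v=0. Stack: []
LOAD_FAST v → push 0. Stack: [0]
RETURN_VALUE → return 0.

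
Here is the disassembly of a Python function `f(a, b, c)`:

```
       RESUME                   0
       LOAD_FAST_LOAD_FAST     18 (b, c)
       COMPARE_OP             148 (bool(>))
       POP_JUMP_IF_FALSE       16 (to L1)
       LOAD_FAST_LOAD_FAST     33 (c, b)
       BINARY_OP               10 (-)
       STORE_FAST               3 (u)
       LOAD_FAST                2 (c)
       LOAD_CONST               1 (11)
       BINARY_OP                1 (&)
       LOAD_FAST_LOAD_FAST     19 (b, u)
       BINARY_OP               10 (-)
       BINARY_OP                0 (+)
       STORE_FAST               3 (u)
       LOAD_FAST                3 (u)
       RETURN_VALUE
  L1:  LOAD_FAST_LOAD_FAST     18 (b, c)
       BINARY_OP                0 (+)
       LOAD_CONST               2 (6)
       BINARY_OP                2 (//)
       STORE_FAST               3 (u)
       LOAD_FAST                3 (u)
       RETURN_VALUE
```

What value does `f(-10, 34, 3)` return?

68

LOAD_FAST_LOAD_FAST b,c → push 34,3. Stack: [34, 3]
COMPARE_OP bool(>) → 34 vs 3 = True. Stack: [True]
POP_JUMP_IF_FALSE → pop True; no jump. Stack: []
LOAD_FAST_LOAD_FAST c,b → push 3,34. Stack: [3, 34]
BINARY_OP - → 3 - 34 = -31. Stack: [-31]
STORE_FAST u → u=-31. Stack: []
LOAD_FAST c → push 3. Stack: [3]
LOAD_CONST → push 11. Stack: [3, 11]
BINARY_OP & → 3 & 11 = 3. Stack: [3]
LOAD_FAST_LOAD_FAST b,u → push 34,-31. Stack: [3, 34, -31]
BINARY_OP - → 34 - -31 = 65. Stack: [3, 65]
BINARY_OP + → 3 + 65 = 68. Stack: [68]
STORE_FAST u → u=68. Stack: []
LOAD_FAST u → push 68. Stack: [68]
RETURN_VALUE → return 68.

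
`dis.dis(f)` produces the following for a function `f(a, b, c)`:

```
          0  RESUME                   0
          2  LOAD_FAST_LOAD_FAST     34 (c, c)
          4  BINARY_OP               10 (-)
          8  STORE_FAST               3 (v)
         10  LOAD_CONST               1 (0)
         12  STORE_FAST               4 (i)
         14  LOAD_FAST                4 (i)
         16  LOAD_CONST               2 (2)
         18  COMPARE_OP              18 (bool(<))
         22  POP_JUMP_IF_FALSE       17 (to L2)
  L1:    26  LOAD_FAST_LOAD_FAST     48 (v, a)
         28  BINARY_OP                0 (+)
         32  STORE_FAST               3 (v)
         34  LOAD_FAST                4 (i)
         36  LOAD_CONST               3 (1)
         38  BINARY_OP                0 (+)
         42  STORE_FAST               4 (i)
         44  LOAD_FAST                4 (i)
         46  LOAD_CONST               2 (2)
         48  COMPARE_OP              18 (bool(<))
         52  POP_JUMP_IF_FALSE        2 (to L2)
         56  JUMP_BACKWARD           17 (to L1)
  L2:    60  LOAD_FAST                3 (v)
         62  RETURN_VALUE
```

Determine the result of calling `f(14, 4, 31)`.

28

LOAD_FAST_LOAD_FAST c,c → push 31,31. Stack: [31, 31]
BINARY_OP - → 31 - 31 = 0. Stack: [0]
STORE_FAST v → v=0. Stack: []
LOAD_CONST → push 0. Stack: [0]
STORE_FAST i → i=0. Stack: []
LOAD_FAST i → push 0. Stack: [0]
LOAD_CONST → push 2. Stack: [0, 2]
COMPARE_OP bool(<) → 0 vs 2 = True. Stack: [True]
POP_JUMP_IF_FALSE → pop True; no jump. Stack: []
LOAD_FAST_LOAD_FAST v,a → push 0,14. Stack: [0, 14]
BINARY_OP + → 0 + 14 = 14. Stack: [14]
STORE_FAST v → v=14. Stack: []
LOAD_FAST i → push 0. Stack: [0]
LOAD_CONST → push 1. Stack: [0, 1]
BINARY_OP + → 0 + 1 = 1. Stack: [1]
STORE_FAST i → i=1. Stack: []
LOAD_FAST i → push 1. Stack: [1]
LOAD_CONST → push 2. Stack: [1, 2]
COMPARE_OP bool(<) → 1 vs 2 = True. Stack: [True]
POP_JUMP_IF_FALSE → pop True; no jump. Stack: []
LOAD_FAST_LOAD_FAST v,a → push 14,14. Stack: [14, 14]
BINARY_OP + → 14 + 14 = 28. Stack: [28]
STORE_FAST v → v=28. Stack: []
LOAD_FAST i → push 1. Stack: [1]
LOAD_CONST → push 1. Stack: [1, 1]
BINARY_OP + → 1 + 1 = 2. Stack: [2]
STORE_FAST i → i=2. Stack: []
LOAD_FAST i → push 2. Stack: [2]
LOAD_CONST → push 2. Stack: [2, 2]
COMPARE_OP bool(<) → 2 vs 2 = False. Stack: [False]
POP_JUMP_IF_FALSE → pop False; jump. Stack: []
LOAD_FAST v → push 28. Stack: [28]
RETURN_VALUE → return 28.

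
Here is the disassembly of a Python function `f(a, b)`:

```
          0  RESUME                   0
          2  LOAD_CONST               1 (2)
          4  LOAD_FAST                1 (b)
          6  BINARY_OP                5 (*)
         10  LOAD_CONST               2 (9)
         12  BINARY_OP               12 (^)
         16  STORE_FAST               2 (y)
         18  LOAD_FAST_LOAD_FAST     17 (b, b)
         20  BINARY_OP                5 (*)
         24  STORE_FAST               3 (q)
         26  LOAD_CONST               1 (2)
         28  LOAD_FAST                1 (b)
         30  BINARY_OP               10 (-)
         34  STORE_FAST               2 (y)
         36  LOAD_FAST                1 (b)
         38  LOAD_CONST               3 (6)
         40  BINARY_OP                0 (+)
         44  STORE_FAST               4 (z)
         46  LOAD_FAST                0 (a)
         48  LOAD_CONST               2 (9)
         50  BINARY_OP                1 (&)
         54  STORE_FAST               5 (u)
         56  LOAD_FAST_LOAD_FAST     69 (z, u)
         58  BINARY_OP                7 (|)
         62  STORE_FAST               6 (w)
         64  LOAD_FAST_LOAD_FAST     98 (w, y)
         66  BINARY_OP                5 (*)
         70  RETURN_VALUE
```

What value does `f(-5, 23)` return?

-609

LOAD_CONST → push 2. Stack: [2]
LOAD_FAST b → push 23. Stack: [2, 23]
BINARY_OP * → 2 * 23 = 46. Stack: [46]
LOAD_CONST → push 9. Stack: [46, 9]
BINARY_OP ^ → 46 ^ 9 = 39. Stack: [39]
STORE_FAST y → y=39. Stack: []
LOAD_FAST_LOAD_FAST b,b → push 23,23. Stack: [23, 23]
BINARY_OP * → 23 * 23 = 529. Stack: [529]
STORE_FAST q → q=529. Stack: []
LOAD_CONST → push 2. Stack: [2]
LOAD_FAST b → push 23. Stack: [2, 23]
BINARY_OP - → 2 - 23 = -21. Stack: [-21]
STORE_FAST y → y=-21. Stack: []
LOAD_FAST b → push 23. Stack: [23]
LOAD_CONST → push 6. Stack: [23, 6]
BINARY_OP + → 23 + 6 = 29. Stack: [29]
STORE_FAST z → z=29. Stack: []
LOAD_FAST a → push -5. Stack: [-5]
LOAD_CONST → push 9. Stack: [-5, 9]
BINARY_OP & → -5 & 9 = 9. Stack: [9]
STORE_FAST u → u=9. Stack: []
LOAD_FAST_LOAD_FAST z,u → push 29,9. Stack: [29, 9]
BINARY_OP | → 29 | 9 = 29. Stack: [29]
STORE_FAST w → w=29. Stack: []
LOAD_FAST_LOAD_FAST w,y → push 29,-21. Stack: [29, -21]
BINARY_OP * → 29 * -21 = -609. Stack: [-609]
RETURN_VALUE → return -609.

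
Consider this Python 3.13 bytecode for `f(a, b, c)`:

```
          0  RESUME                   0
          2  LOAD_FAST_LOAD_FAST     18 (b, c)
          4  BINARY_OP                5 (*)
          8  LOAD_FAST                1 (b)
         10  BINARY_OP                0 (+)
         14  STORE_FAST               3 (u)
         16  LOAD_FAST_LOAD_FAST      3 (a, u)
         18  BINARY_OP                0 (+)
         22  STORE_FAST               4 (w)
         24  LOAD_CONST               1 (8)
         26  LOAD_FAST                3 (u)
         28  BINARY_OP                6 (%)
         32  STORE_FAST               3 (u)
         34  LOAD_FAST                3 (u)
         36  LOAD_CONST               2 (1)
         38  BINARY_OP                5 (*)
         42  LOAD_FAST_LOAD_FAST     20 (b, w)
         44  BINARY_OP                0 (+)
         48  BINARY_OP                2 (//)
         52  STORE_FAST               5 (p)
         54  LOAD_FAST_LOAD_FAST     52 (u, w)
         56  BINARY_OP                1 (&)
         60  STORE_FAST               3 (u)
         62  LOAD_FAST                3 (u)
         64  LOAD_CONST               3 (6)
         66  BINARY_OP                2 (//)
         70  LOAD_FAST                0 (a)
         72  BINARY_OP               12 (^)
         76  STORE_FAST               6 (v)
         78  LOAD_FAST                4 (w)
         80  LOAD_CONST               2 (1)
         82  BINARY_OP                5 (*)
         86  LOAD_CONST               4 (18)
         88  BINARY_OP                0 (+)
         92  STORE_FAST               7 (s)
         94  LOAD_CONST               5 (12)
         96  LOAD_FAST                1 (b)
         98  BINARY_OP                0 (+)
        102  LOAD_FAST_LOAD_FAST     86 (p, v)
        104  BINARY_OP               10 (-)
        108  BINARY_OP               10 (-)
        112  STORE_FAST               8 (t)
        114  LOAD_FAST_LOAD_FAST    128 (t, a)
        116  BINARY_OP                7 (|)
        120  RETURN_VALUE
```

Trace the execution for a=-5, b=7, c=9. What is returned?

-1

LOAD_FAST_LOAD_FAST b,c → push 7,9. Stack: [7, 9]
BINARY_OP * → 7 * 9 = 63. Stack: [63]
LOAD_FAST b → push 7. Stack: [63, 7]
BINARY_OP + → 63 + 7 = 70. Stack: [70]
STORE_FAST u → u=70. Stack: []
LOAD_FAST_LOAD_FAST a,u → push -5,70. Stack: [-5, 70]
BINARY_OP + → -5 + 70 = 65. Stack: [65]
STORE_FAST w → w=65. Stack: []
LOAD_CONST → push 8. Stack: [8]
LOAD_FAST u → push 70. Stack: [8, 70]
BINARY_OP % → 8 % 70 = 8. Stack: [8]
STORE_FAST u → u=8. Stack: []
LOAD_FAST u → push 8. Stack: [8]
LOAD_CONST → push 1. Stack: [8, 1]
BINARY_OP * → 8 * 1 = 8. Stack: [8]
LOAD_FAST_LOAD_FAST b,w → push 7,65. Stack: [8, 7, 65]
BINARY_OP + → 7 + 65 = 72. Stack: [8, 72]
BINARY_OP // → 8 // 72 = 0. Stack: [0]
STORE_FAST p → p=0. Stack: []
LOAD_FAST_LOAD_FAST u,w → push 8,65. Stack: [8, 65]
BINARY_OP & → 8 & 65 = 0. Stack: [0]
STORE_FAST u → u=0. Stack: []
LOAD_FAST u → push 0. Stack: [0]
LOAD_CONST → push 6. Stack: [0, 6]
BINARY_OP // → 0 // 6 = 0. Stack: [0]
LOAD_FAST a → push -5. Stack: [0, -5]
BINARY_OP ^ → 0 ^ -5 = -5. Stack: [-5]
STORE_FAST v → v=-5. Stack: []
LOAD_FAST w → push 65. Stack: [65]
LOAD_CONST → push 1. Stack: [65, 1]
BINARY_OP * → 65 * 1 = 65. Stack: [65]
LOAD_CONST → push 18. Stack: [65, 18]
BINARY_OP + → 65 + 18 = 83. Stack: [83]
STORE_FAST s → s=83. Stack: []
LOAD_CONST → push 12. Stack: [12]
LOAD_FAST b → push 7. Stack: [12, 7]
BINARY_OP + → 12 + 7 = 19. Stack: [19]
LOAD_FAST_LOAD_FAST p,v → push 0,-5. Stack: [19, 0, -5]
BINARY_OP - → 0 - -5 = 5. Stack: [19, 5]
BINARY_OP - → 19 - 5 = 14. Stack: [14]
STORE_FAST t → t=14. Stack: []
LOAD_FAST_LOAD_FAST t,a → push 14,-5. Stack: [14, -5]
BINARY_OP | → 14 | -5 = -1. Stack: [-1]
RETURN_VALUE → return -1.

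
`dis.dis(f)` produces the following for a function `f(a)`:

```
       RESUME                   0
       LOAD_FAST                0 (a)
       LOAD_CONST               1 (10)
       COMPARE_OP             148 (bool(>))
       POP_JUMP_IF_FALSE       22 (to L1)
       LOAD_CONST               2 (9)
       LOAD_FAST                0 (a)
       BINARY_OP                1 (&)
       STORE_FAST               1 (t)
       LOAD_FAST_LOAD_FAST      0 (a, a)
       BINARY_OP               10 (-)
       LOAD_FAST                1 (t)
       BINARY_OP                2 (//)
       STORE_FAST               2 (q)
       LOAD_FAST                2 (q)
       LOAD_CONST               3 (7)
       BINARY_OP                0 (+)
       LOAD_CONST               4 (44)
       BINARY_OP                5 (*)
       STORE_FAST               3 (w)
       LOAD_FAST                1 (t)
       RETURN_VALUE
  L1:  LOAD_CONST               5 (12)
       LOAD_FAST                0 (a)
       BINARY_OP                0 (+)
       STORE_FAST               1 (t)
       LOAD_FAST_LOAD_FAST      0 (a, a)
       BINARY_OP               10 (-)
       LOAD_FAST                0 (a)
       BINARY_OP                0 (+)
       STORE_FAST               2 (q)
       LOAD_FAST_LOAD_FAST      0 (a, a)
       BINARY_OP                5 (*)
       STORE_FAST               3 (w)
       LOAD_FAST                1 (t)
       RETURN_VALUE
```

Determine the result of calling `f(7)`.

LOAD_FAST a → push 7. Stack: [7]
LOAD_CONST → push 10. Stack: [7, 10]
COMPARE_OP bool(>) → 7 vs 10 = False. Stack: [False]
POP_JUMP_IF_FALSE → pop False; jump. Stack: []
LOAD_CONST → push 12. Stack: [12]
LOAD_FAST a → push 7. Stack: [12, 7]
BINARY_OP + → 12 + 7 = 19. Stack: [19]
STORE_FAST t → t=19. Stack: []
LOAD_FAST_LOAD_FAST a,a → push 7,7. Stack: [7, 7]
BINARY_OP - → 7 - 7 = 0. Stack: [0]
LOAD_FAST a → push 7. Stack: [0, 7]
BINARY_OP + → 0 + 7 = 7. Stack: [7]
STORE_FAST q → q=7. Stack: []
LOAD_FAST_LOAD_FAST a,a → push 7,7. Stack: [7, 7]
BINARY_OP * → 7 * 7 = 49. Stack: [49]
STORE_FAST w → w=49. Stack: []
LOAD_FAST t → push 19. Stack: [19]
RETURN_VALUE → return 19.

19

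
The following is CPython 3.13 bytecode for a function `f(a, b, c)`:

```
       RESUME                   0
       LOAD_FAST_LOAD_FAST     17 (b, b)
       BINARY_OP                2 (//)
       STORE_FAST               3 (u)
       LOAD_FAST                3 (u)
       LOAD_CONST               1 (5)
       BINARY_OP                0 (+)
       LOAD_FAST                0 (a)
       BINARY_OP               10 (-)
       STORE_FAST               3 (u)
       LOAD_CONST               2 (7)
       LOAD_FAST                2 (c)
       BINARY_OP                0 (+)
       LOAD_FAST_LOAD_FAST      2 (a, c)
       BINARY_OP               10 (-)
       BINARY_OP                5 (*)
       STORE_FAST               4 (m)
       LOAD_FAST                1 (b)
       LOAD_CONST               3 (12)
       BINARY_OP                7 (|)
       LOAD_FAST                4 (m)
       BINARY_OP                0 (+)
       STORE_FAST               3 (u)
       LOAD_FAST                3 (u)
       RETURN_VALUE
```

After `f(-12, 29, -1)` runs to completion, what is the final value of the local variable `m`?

-66

LOAD_FAST_LOAD_FAST b,b → push 29,29. Stack: [29, 29]
BINARY_OP // → 29 // 29 = 1. Stack: [1]
STORE_FAST u → u=1. Stack: []
LOAD_FAST u → push 1. Stack: [1]
LOAD_CONST → push 5. Stack: [1, 5]
BINARY_OP + → 1 + 5 = 6. Stack: [6]
LOAD_FAST a → push -12. Stack: [6, -12]
BINARY_OP - → 6 - -12 = 18. Stack: [18]
STORE_FAST u → u=18. Stack: []
LOAD_CONST → push 7. Stack: [7]
LOAD_FAST c → push -1. Stack: [7, -1]
BINARY_OP + → 7 + -1 = 6. Stack: [6]
LOAD_FAST_LOAD_FAST a,c → push -12,-1. Stack: [6, -12, -1]
BINARY_OP - → -12 - -1 = -11. Stack: [6, -11]
BINARY_OP * → 6 * -11 = -66. Stack: [-66]
STORE_FAST m → m=-66. Stack: []
LOAD_FAST b → push 29. Stack: [29]
LOAD_CONST → push 12. Stack: [29, 12]
BINARY_OP | → 29 | 12 = 29. Stack: [29]
LOAD_FAST m → push -66. Stack: [29, -66]
BINARY_OP + → 29 + -66 = -37. Stack: [-37]
STORE_FAST u → u=-37. Stack: []
LOAD_FAST u → push -37. Stack: [-37]
RETURN_VALUE → return -37.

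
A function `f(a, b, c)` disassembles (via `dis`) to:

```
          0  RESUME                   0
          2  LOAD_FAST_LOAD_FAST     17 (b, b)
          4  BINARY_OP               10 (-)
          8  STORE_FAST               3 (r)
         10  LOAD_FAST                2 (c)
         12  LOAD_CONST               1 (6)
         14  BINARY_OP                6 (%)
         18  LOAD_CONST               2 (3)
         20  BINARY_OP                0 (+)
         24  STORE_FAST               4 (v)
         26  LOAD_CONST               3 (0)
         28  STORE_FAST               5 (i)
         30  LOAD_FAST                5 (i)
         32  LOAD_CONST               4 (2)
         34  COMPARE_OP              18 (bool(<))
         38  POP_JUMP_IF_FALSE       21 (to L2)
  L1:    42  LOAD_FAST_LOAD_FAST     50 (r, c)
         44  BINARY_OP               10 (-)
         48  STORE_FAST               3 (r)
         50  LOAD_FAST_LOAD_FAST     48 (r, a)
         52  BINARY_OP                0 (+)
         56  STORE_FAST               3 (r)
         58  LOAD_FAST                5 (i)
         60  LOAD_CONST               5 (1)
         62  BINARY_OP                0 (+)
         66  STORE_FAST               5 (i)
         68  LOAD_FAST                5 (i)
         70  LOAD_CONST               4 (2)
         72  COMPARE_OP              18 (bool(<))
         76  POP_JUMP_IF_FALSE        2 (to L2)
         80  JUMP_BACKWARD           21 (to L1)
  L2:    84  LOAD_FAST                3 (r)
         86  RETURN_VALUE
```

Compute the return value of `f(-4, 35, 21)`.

-50

LOAD_FAST_LOAD_FAST b,b → push 35,35. Stack: [35, 35]
BINARY_OP - → 35 - 35 = 0. Stack: [0]
STORE_FAST r → r=0. Stack: []
LOAD_FAST c → push 21. Stack: [21]
LOAD_CONST → push 6. Stack: [21, 6]
BINARY_OP % → 21 % 6 = 3. Stack: [3]
LOAD_CONST → push 3. Stack: [3, 3]
BINARY_OP + → 3 + 3 = 6. Stack: [6]
STORE_FAST v → v=6. Stack: []
LOAD_CONST → push 0. Stack: [0]
STORE_FAST i → i=0. Stack: []
LOAD_FAST i → push 0. Stack: [0]
LOAD_CONST → push 2. Stack: [0, 2]
COMPARE_OP bool(<) → 0 vs 2 = True. Stack: [True]
POP_JUMP_IF_FALSE → pop True; no jump. Stack: []
LOAD_FAST_LOAD_FAST r,c → push 0,21. Stack: [0, 21]
BINARY_OP - → 0 - 21 = -21. Stack: [-21]
STORE_FAST r → r=-21. Stack: []
LOAD_FAST_LOAD_FAST r,a → push -21,-4. Stack: [-21, -4]
BINARY_OP + → -21 + -4 = -25. Stack: [-25]
STORE_FAST r → r=-25. Stack: []
LOAD_FAST i → push 0. Stack: [0]
LOAD_CONST → push 1. Stack: [0, 1]
BINARY_OP + → 0 + 1 = 1. Stack: [1]
STORE_FAST i → i=1. Stack: []
LOAD_FAST i → push 1. Stack: [1]
LOAD_CONST → push 2. Stack: [1, 2]
COMPARE_OP bool(<) → 1 vs 2 = True. Stack: [True]
POP_JUMP_IF_FALSE → pop True; no jump. Stack: []
LOAD_FAST_LOAD_FAST r,c → push -25,21. Stack: [-25, 21]
BINARY_OP - → -25 - 21 = -46. Stack: [-46]
STORE_FAST r → r=-46. Stack: []
LOAD_FAST_LOAD_FAST r,a → push -46,-4. Stack: [-46, -4]
BINARY_OP + → -46 + -4 = -50. Stack: [-50]
STORE_FAST r → r=-50. Stack: []
LOAD_FAST i → push 1. Stack: [1]
LOAD_CONST → push 1. Stack: [1, 1]
BINARY_OP + → 1 + 1 = 2. Stack: [2]
STORE_FAST i → i=2. Stack: []
LOAD_FAST i → push 2. Stack: [2]
LOAD_CONST → push 2. Stack: [2, 2]
COMPARE_OP bool(<) → 2 vs 2 = False. Stack: [False]
POP_JUMP_IF_FALSE → pop False; jump. Stack: []
LOAD_FAST r → push -50. Stack: [-50]
RETURN_VALUE → return -50.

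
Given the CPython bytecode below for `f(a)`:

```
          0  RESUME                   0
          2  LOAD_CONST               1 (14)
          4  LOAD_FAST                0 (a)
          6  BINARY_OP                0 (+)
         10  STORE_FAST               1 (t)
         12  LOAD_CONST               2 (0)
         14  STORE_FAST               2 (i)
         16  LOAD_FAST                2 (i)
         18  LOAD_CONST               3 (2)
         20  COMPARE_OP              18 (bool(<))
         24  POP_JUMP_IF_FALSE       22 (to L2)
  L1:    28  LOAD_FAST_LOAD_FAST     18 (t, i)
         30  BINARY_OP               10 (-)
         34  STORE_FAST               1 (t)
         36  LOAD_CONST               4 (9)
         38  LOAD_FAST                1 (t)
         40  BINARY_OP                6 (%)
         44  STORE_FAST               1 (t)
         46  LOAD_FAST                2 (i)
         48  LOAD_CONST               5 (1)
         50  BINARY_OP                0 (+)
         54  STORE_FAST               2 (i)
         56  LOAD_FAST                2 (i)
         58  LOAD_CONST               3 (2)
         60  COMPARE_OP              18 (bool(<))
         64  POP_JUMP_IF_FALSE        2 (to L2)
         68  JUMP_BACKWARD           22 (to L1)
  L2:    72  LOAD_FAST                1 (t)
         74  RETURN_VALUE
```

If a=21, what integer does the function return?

LOAD_CONST → push 14. Stack: [14]
LOAD_FAST a → push 21. Stack: [14, 21]
BINARY_OP + → 14 + 21 = 35. Stack: [35]
STORE_FAST t → t=35. Stack: []
LOAD_CONST → push 0. Stack: [0]
STORE_FAST i → i=0. Stack: []
LOAD_FAST i → push 0. Stack: [0]
LOAD_CONST → push 2. Stack: [0, 2]
COMPARE_OP bool(<) → 0 vs 2 = True. Stack: [True]
POP_JUMP_IF_FALSE → pop True; no jump. Stack: []
LOAD_FAST_LOAD_FAST t,i → push 35,0. Stack: [35, 0]
BINARY_OP - → 35 - 0 = 35. Stack: [35]
STORE_FAST t → t=35. Stack: []
LOAD_CONST → push 9. Stack: [9]
LOAD_FAST t → push 35. Stack: [9, 35]
BINARY_OP % → 9 % 35 = 9. Stack: [9]
STORE_FAST t → t=9. Stack: []
LOAD_FAST i → push 0. Stack: [0]
LOAD_CONST → push 1. Stack: [0, 1]
BINARY_OP + → 0 + 1 = 1. Stack: [1]
STORE_FAST i → i=1. Stack: []
LOAD_FAST i → push 1. Stack: [1]
LOAD_CONST → push 2. Stack: [1, 2]
COMPARE_OP bool(<) → 1 vs 2 = True. Stack: [True]
POP_JUMP_IF_FALSE → pop True; no jump. Stack: []
LOAD_FAST_LOAD_FAST t,i → push 9,1. Stack: [9, 1]
BINARY_OP - → 9 - 1 = 8. Stack: [8]
STORE_FAST t → t=8. Stack: []
LOAD_CONST → push 9. Stack: [9]
LOAD_FAST t → push 8. Stack: [9, 8]
BINARY_OP % → 9 % 8 = 1. Stack: [1]
STORE_FAST t → t=1. Stack: []
LOAD_FAST i → push 1. Stack: [1]
LOAD_CONST → push 1. Stack: [1, 1]
BINARY_OP + → 1 + 1 = 2. Stack: [2]
STORE_FAST i → i=2. Stack: []
LOAD_FAST i → push 2. Stack: [2]
LOAD_CONST → push 2. Stack: [2, 2]
COMPARE_OP bool(<) → 2 vs 2 = False. Stack: [False]
POP_JUMP_IF_FALSE → pop False; jump. Stack: []
LOAD_FAST t → push 1. Stack: [1]
RETURN_VALUE → return 1.

1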